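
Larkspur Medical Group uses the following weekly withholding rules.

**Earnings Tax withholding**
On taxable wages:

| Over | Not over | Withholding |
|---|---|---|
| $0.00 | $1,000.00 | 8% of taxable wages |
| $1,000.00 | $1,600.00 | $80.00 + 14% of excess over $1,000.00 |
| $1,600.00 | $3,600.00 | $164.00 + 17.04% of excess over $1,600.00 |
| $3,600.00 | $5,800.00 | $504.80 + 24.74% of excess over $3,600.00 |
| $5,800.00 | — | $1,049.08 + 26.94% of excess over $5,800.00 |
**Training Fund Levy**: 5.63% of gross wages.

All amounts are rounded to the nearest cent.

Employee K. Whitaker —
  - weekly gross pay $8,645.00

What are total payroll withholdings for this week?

Earnings Tax: taxable = $8,645.00
  $1,049.08 + 26.94% × ($8,645.00 − $5,800.00) = $1,049.08 + 26.94% × $2,845.00 = $1,815.52
Training Fund Levy: 5.63% × $8,645.00 = $486.71
Total: $1,815.52 + $486.71 = $2,302.23

$2,302.23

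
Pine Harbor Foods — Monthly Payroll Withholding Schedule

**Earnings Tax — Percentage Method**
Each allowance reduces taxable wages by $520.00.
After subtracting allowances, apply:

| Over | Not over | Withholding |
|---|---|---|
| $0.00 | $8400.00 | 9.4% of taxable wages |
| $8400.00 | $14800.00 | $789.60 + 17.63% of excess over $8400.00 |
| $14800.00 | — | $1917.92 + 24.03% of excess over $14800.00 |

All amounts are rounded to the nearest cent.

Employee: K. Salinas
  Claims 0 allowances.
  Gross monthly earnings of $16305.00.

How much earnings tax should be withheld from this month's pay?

Earnings Tax: taxable = $16305.00
  $1917.92 + 24.03% × ($16305.00 − $14800.00) = $1917.92 + 24.03% × $1505.00 = $2279.57

$2279.57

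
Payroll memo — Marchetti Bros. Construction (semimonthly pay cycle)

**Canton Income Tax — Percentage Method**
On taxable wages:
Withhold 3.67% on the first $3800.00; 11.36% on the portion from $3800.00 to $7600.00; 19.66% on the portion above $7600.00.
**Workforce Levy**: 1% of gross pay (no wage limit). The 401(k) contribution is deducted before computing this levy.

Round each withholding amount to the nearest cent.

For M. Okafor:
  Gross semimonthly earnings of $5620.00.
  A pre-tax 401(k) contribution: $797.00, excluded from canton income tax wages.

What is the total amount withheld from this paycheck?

$303.90

Canton Income Tax: taxable = $5620.00 − $797.00 = $4823.00
  $139.46 + 11.36% × ($4823.00 − $3800.00) = $139.46 + 11.36% × $1023.00 = $255.67
Workforce Levy: 1% × $4823.00 = $48.23
Total: $255.67 + $48.23 = $303.90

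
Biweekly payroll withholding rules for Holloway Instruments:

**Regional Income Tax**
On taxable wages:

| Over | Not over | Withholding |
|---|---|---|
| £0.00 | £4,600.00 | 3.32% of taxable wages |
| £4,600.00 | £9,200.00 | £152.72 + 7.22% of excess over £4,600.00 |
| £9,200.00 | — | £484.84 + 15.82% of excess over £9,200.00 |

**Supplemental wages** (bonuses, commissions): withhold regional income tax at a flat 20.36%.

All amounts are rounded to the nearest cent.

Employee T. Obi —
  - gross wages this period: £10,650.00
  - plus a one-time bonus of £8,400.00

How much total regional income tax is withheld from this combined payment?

Regional Income Tax: taxable = £10,650.00
  £484.84 + 15.82% × (£10,650.00 − £9,200.00) = £484.84 + 15.82% × £1,450.00 = £714.23
Supplemental (20.36% flat on bonus): 20.36% × £8,400.00 = £1,710.24
Total regional income tax: £714.23 + £1,710.24 = £2,424.47

£2,424.47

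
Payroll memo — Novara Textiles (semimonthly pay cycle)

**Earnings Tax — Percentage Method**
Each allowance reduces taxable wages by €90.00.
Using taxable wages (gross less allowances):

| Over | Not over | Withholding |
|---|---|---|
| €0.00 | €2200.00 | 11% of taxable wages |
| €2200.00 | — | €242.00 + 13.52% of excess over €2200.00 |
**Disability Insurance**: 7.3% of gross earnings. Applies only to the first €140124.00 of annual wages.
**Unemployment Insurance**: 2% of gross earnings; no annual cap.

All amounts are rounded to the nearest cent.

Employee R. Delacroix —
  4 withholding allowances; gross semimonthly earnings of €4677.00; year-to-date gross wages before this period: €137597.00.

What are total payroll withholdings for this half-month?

€806.23

Earnings Tax: taxable = €4677.00 − 4×€90.00 = €4317.00
  €242.00 + 13.52% × (€4317.00 − €2200.00) = €242.00 + 13.52% × €2117.00 = €528.22
Disability Insurance: cap €140124.00 − YTD €137597.00 = €2527.00 subject; 7.3% × €2527.00 = €184.47
Unemployment Insurance: 2% × €4677.00 = €93.54
Total: €528.22 + €184.47 + €93.54 = €806.23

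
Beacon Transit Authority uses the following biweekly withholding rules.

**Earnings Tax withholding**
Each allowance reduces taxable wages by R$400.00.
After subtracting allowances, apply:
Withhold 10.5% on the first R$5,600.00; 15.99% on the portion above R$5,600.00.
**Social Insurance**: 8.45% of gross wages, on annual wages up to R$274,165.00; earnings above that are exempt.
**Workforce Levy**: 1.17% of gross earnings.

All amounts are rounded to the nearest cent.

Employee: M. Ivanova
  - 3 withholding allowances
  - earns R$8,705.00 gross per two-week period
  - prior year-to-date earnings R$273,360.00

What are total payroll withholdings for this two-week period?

Earnings Tax: taxable = R$8,705.00 − 3×R$400.00 = R$7,505.00
  R$588.00 + 15.99% × (R$7,505.00 − R$5,600.00) = R$588.00 + 15.99% × R$1,905.00 = R$892.61
Social Insurance: cap R$274,165.00 − YTD R$273,360.00 = R$805.00 subject; 8.45% × R$805.00 = R$68.02
Workforce Levy: 1.17% × R$8,705.00 = R$101.85
Total: R$892.61 + R$68.02 + R$101.85 = R$1,062.48

R$1,062.48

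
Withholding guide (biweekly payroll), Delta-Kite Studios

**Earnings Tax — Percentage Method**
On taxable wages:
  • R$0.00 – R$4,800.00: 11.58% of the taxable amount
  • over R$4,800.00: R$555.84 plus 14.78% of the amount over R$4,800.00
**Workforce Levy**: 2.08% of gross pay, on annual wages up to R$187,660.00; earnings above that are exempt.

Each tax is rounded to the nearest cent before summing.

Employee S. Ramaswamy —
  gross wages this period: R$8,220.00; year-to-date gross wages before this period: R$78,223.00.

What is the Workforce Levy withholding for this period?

R$170.98

Workforce Levy: 2.08% × R$8,220.00 = R$170.98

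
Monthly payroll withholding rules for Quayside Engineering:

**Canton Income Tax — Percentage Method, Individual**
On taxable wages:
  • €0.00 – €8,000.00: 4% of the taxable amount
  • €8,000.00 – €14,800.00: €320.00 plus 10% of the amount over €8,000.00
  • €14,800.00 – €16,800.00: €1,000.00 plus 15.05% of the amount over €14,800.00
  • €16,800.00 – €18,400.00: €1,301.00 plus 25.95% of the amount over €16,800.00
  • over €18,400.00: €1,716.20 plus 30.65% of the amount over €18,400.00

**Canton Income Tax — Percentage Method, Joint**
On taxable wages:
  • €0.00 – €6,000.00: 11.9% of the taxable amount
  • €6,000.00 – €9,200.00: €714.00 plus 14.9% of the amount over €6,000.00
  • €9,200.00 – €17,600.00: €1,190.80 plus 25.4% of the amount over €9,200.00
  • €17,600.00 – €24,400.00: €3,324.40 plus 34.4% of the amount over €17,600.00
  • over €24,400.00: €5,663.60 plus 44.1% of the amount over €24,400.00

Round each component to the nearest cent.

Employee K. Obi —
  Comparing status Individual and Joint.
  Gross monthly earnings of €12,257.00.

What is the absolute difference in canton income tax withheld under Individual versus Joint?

€1,221.58

Canton Income Tax (Individual): taxable = €12,257.00
  €320.00 + 10% × (€12,257.00 − €8,000.00) = €320.00 + 10% × €4,257.00 = €745.70
Canton Income Tax (Joint): taxable = €12,257.00
  €1,190.80 + 25.4% × (€12,257.00 − €9,200.00) = €1,190.80 + 25.4% × €3,057.00 = €1,967.28
Difference: |€745.70 − €1,967.28| = €1,221.58 (higher under Joint)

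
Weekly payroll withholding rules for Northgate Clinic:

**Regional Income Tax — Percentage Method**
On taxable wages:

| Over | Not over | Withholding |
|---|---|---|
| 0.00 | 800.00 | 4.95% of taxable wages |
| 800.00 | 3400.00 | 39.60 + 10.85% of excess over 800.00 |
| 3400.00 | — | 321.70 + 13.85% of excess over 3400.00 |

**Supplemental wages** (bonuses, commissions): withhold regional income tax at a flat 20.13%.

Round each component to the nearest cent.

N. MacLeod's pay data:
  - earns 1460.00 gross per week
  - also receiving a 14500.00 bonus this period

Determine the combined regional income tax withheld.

Regional Income Tax: taxable = 1460.00
  39.60 + 10.85% × (1460.00 − 800.00) = 39.60 + 10.85% × 660.00 = 111.21
Supplemental (20.13% flat on bonus): 20.13% × 14500.00 = 2918.85
Total regional income tax: 111.21 + 2918.85 = 3030.06

3030.06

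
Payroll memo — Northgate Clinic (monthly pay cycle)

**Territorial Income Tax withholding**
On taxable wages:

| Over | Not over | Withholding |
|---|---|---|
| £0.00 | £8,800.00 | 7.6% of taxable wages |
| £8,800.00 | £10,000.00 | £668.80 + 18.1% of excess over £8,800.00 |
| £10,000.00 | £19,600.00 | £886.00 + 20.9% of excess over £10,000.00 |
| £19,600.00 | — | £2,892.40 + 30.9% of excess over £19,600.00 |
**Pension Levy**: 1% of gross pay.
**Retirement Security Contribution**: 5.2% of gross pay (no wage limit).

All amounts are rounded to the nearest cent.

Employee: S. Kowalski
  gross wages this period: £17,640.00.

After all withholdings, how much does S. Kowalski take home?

£14,063.56

Territorial Income Tax: taxable = £17,640.00
  £886.00 + 20.9% × (£17,640.00 − £10,000.00) = £886.00 + 20.9% × £7,640.00 = £2,482.76
Pension Levy: 1% × £17,640.00 = £176.40
Retirement Security Contribution: 5.2% × £17,640.00 = £917.28
Total withheld: £2,482.76 + £176.40 + £917.28 = £3,576.44
Net pay: £17,640.00 − £3,576.44 = £14,063.56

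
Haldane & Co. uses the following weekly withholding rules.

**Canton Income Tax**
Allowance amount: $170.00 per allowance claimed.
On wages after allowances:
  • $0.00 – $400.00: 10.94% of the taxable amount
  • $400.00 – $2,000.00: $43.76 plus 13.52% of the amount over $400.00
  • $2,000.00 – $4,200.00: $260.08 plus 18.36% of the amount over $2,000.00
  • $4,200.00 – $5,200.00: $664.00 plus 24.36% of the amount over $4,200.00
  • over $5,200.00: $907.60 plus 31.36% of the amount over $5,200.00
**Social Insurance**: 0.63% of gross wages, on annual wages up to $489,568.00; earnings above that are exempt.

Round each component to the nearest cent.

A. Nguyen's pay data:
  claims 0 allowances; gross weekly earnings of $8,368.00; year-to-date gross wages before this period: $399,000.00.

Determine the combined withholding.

$1,953.80

Canton Income Tax: taxable = $8,368.00
  $907.60 + 31.36% × ($8,368.00 − $5,200.00) = $907.60 + 31.36% × $3,168.00 = $1,901.08
Social Insurance: 0.63% × $8,368.00 = $52.72
Total: $1,901.08 + $52.72 = $1,953.80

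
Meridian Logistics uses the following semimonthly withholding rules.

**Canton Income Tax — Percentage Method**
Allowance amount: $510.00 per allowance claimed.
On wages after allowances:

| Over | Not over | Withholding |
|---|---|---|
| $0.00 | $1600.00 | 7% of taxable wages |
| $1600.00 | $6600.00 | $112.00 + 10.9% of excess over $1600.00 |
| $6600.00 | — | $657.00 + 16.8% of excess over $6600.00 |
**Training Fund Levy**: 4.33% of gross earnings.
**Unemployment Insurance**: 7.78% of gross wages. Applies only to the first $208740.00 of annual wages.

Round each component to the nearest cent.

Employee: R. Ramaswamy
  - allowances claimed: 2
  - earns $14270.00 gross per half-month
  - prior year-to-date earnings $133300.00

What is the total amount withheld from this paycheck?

$3502.30

Canton Income Tax: taxable = $14270.00 − 2×$510.00 = $13250.00
  $657.00 + 16.8% × ($13250.00 − $6600.00) = $657.00 + 16.8% × $6650.00 = $1774.20
Training Fund Levy: 4.33% × $14270.00 = $617.89
Unemployment Insurance: 7.78% × $14270.00 = $1110.21
Total: $1774.20 + $617.89 + $1110.21 = $3502.30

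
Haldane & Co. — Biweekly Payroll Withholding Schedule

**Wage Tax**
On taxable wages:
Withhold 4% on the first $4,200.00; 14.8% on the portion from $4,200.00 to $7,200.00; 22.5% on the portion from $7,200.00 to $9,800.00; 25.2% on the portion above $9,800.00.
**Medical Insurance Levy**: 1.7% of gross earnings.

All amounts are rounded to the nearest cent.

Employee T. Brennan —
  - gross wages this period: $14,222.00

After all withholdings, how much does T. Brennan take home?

Wage Tax: taxable = $14,222.00
  $1,197.00 + 25.2% × ($14,222.00 − $9,800.00) = $1,197.00 + 25.2% × $4,422.00 = $2,311.34
Medical Insurance Levy: 1.7% × $14,222.00 = $241.77
Total withheld: $2,311.34 + $241.77 = $2,553.11
Net pay: $14,222.00 − $2,553.11 = $11,668.89

$11,668.89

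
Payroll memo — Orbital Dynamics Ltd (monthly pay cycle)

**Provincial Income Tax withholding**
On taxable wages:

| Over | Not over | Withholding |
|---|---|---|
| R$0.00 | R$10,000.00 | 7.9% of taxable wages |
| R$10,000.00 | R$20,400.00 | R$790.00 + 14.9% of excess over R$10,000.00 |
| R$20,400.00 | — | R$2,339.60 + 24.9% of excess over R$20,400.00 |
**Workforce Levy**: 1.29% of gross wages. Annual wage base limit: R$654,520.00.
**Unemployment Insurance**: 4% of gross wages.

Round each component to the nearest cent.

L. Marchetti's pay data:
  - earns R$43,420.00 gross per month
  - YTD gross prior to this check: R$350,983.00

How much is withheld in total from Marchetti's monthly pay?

R$10,368.50

Provincial Income Tax: taxable = R$43,420.00
  R$2,339.60 + 24.9% × (R$43,420.00 − R$20,400.00) = R$2,339.60 + 24.9% × R$23,020.00 = R$8,071.58
Workforce Levy: 1.29% × R$43,420.00 = R$560.12
Unemployment Insurance: 4% × R$43,420.00 = R$1,736.80
Total: R$8,071.58 + R$560.12 + R$1,736.80 = R$10,368.50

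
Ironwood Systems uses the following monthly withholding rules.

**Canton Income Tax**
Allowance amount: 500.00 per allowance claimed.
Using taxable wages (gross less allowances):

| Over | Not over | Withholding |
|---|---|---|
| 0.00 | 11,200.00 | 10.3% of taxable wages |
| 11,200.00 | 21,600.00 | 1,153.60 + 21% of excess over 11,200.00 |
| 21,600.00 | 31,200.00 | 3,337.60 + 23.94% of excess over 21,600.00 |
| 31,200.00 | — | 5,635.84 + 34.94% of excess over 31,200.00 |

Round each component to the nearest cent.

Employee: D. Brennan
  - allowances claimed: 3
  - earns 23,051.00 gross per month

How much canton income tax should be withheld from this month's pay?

Canton Income Tax: taxable = 23,051.00 − 3×500.00 = 21,551.00
  1,153.60 + 21% × (21,551.00 − 11,200.00) = 1,153.60 + 21% × 10,351.00 = 3,327.31

3,327.31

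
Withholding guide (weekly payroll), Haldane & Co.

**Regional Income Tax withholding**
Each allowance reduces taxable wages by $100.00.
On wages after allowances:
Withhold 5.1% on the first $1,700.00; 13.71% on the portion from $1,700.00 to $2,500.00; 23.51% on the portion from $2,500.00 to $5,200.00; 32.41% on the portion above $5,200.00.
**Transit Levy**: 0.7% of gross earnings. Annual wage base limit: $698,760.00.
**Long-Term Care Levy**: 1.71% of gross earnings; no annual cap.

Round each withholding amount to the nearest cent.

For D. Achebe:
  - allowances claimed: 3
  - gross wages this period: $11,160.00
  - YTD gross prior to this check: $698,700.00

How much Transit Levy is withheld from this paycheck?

Transit Levy: cap $698,760.00 − YTD $698,700.00 = $60.00 subject; 0.7% × $60.00 = $0.42

$0.42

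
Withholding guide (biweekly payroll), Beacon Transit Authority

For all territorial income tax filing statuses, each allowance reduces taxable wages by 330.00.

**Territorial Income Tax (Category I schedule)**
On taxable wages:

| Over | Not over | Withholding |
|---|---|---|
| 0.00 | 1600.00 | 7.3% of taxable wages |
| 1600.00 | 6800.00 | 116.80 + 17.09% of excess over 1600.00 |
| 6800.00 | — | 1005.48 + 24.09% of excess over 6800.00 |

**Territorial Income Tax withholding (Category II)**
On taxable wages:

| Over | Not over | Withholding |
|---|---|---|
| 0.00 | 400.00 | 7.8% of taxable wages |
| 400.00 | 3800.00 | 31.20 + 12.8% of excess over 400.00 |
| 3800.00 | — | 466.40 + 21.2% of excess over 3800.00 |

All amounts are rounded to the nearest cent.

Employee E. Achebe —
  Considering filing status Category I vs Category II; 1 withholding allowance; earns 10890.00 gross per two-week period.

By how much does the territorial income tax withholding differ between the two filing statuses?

11.74

Territorial Income Tax (Category I): taxable = 10890.00 − 1×330.00 = 10560.00
  1005.48 + 24.09% × (10560.00 − 6800.00) = 1005.48 + 24.09% × 3760.00 = 1911.26
Territorial Income Tax (Category II): taxable = 10890.00 − 1×330.00 = 10560.00
  466.40 + 21.2% × (10560.00 − 3800.00) = 466.40 + 21.2% × 6760.00 = 1899.52
Difference: |1911.26 − 1899.52| = 11.74 (higher under Category I)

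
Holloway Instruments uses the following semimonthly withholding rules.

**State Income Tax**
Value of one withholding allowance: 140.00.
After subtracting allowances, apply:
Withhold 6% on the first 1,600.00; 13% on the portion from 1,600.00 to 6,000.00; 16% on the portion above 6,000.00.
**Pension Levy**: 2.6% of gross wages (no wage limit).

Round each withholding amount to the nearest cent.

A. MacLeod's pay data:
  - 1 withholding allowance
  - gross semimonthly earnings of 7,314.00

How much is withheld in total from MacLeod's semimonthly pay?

1,046.00

State Income Tax: taxable = 7,314.00 − 1×140.00 = 7,174.00
  668.00 + 16% × (7,174.00 − 6,000.00) = 668.00 + 16% × 1,174.00 = 855.84
Pension Levy: 2.6% × 7,314.00 = 190.16
Total: 855.84 + 190.16 = 1,046.00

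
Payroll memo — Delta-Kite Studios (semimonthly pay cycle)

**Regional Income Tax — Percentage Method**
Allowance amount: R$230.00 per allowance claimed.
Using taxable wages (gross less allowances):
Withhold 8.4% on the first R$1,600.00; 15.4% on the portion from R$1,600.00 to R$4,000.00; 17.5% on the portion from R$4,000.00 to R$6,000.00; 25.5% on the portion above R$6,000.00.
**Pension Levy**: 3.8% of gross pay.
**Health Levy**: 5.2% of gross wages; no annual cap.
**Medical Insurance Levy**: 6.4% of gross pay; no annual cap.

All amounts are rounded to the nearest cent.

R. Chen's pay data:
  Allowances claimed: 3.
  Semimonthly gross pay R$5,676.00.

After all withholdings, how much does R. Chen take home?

Regional Income Tax: taxable = R$5,676.00 − 3×R$230.00 = R$4,986.00
  R$504.00 + 17.5% × (R$4,986.00 − R$4,000.00) = R$504.00 + 17.5% × R$986.00 = R$676.55
Pension Levy: 3.8% × R$5,676.00 = R$215.69
Health Levy: 5.2% × R$5,676.00 = R$295.15
Medical Insurance Levy: 6.4% × R$5,676.00 = R$363.26
Total withheld: R$676.55 + R$215.69 + R$295.15 + R$363.26 = R$1,550.65
Net pay: R$5,676.00 − R$1,550.65 = R$4,125.35

R$4,125.35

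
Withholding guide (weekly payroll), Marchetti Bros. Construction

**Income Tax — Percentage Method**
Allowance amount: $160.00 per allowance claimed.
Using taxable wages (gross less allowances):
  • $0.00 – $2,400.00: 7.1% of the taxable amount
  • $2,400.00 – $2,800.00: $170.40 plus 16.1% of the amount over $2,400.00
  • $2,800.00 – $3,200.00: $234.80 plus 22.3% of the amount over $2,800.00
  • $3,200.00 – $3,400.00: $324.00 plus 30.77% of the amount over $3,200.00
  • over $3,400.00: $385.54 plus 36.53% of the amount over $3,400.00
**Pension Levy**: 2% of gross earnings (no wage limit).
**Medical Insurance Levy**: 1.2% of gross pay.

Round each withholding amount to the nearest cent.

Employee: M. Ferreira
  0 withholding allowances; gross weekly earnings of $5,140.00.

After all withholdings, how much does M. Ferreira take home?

Income Tax: taxable = $5,140.00
  $385.54 + 36.53% × ($5,140.00 − $3,400.00) = $385.54 + 36.53% × $1,740.00 = $1,021.16
Pension Levy: 2% × $5,140.00 = $102.80
Medical Insurance Levy: 1.2% × $5,140.00 = $61.68
Total withheld: $1,021.16 + $102.80 + $61.68 = $1,185.64
Net pay: $5,140.00 − $1,185.64 = $3,954.36

$3,954.36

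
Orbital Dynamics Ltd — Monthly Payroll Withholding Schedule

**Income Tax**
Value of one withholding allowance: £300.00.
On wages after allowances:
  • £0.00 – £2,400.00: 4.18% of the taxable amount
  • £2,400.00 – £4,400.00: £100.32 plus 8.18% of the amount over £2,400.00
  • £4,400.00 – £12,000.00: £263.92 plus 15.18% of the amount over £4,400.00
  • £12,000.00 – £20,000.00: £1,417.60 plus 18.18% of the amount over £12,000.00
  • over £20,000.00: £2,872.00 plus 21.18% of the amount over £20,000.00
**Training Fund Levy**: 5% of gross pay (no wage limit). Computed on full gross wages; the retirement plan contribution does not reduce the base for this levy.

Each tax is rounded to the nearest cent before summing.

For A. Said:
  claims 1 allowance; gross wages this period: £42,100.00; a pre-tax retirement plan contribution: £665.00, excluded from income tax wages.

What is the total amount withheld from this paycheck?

Income Tax: taxable = £42,100.00 − £665.00 − 1×£300.00 = £41,135.00
  £2,872.00 + 21.18% × (£41,135.00 − £20,000.00) = £2,872.00 + 21.18% × £21,135.00 = £7,348.39
Training Fund Levy: 5% × £42,100.00 = £2,105.00
Total: £7,348.39 + £2,105.00 = £9,453.39

£9,453.39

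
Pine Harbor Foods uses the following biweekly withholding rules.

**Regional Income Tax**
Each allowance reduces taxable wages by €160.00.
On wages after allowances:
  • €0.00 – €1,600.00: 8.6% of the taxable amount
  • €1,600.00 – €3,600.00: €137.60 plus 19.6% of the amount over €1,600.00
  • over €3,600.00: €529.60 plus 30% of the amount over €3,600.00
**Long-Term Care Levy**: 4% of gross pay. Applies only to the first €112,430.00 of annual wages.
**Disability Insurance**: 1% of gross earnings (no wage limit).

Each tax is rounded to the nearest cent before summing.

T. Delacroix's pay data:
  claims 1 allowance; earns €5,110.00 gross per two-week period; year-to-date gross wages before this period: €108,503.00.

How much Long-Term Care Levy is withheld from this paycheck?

€157.08

Long-Term Care Levy: cap €112,430.00 − YTD €108,503.00 = €3,927.00 subject; 4% × €3,927.00 = €157.08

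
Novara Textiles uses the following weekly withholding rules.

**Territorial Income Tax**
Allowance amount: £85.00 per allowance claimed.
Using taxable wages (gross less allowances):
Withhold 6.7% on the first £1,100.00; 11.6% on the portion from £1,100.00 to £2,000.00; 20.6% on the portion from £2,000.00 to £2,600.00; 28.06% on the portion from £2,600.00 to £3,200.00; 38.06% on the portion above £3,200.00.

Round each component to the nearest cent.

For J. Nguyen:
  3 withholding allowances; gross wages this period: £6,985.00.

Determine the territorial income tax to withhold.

Territorial Income Tax: taxable = £6,985.00 − 3×£85.00 = £6,730.00
  £470.06 + 38.06% × (£6,730.00 − £3,200.00) = £470.06 + 38.06% × £3,530.00 = £1,813.58

£1,813.58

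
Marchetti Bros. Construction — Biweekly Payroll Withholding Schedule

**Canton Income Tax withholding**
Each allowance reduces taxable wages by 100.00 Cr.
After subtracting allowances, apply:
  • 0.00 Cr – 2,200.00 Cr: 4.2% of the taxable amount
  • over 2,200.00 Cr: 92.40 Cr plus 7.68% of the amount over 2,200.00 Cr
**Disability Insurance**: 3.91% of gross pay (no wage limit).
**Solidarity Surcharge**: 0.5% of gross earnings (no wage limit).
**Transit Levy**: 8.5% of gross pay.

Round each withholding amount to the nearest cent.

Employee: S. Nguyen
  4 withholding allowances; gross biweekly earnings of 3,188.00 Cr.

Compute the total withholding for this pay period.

Canton Income Tax: taxable = 3,188.00 Cr − 4×100.00 Cr = 2,788.00 Cr
  92.40 Cr + 7.68% × (2,788.00 Cr − 2,200.00 Cr) = 92.40 Cr + 7.68% × 588.00 Cr = 137.56 Cr
Disability Insurance: 3.91% × 3,188.00 Cr = 124.65 Cr
Solidarity Surcharge: 0.5% × 3,188.00 Cr = 15.94 Cr
Transit Levy: 8.5% × 3,188.00 Cr = 270.98 Cr
Total: 137.56 Cr + 124.65 Cr + 15.94 Cr + 270.98 Cr = 549.13 Cr

549.13 Cr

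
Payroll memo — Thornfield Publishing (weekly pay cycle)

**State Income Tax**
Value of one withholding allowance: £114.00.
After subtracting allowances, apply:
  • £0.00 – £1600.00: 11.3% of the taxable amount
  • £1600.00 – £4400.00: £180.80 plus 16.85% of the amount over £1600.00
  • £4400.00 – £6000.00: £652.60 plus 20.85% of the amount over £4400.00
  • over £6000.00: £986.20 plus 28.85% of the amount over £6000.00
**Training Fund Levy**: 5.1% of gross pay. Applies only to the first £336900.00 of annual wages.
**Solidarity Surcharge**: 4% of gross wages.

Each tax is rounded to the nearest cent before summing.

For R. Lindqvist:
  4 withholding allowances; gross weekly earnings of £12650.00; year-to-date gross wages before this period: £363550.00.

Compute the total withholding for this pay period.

State Income Tax: taxable = £12650.00 − 4×£114.00 = £12194.00
  £986.20 + 28.85% × (£12194.00 − £6000.00) = £986.20 + 28.85% × £6194.00 = £2773.17
Training Fund Levy: YTD £363550.00 ≥ cap £336900.00 → £0.00
Solidarity Surcharge: 4% × £12650.00 = £506.00
Total: £2773.17 + £0.00 + £506.00 = £3279.17

£3279.17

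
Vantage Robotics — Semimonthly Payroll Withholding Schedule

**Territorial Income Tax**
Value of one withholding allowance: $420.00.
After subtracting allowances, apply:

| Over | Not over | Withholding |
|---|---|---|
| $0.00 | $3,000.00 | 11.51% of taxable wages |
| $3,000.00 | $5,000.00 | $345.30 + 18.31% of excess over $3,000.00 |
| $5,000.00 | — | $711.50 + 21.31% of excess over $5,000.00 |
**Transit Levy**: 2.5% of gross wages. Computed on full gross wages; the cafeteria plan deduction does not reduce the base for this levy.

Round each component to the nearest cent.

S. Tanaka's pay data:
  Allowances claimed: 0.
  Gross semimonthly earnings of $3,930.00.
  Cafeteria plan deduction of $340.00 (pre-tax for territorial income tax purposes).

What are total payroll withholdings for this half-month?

Territorial Income Tax: taxable = $3,930.00 − $340.00 = $3,590.00
  $345.30 + 18.31% × ($3,590.00 − $3,000.00) = $345.30 + 18.31% × $590.00 = $453.33
Transit Levy: 2.5% × $3,930.00 = $98.25
Total: $453.33 + $98.25 = $551.58

$551.58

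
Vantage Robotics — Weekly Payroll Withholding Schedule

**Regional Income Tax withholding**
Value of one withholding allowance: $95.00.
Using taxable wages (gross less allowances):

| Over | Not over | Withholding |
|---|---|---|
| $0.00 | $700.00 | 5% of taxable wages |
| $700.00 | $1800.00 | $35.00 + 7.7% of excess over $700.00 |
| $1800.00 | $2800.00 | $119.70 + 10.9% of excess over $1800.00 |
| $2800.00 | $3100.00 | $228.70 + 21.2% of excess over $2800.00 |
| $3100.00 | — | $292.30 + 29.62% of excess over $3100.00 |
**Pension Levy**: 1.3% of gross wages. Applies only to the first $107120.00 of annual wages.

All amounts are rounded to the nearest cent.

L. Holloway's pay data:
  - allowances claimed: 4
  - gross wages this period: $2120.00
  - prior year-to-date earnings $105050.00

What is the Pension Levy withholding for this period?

Pension Levy: cap $107120.00 − YTD $105050.00 = $2070.00 subject; 1.3% × $2070.00 = $26.91

$26.91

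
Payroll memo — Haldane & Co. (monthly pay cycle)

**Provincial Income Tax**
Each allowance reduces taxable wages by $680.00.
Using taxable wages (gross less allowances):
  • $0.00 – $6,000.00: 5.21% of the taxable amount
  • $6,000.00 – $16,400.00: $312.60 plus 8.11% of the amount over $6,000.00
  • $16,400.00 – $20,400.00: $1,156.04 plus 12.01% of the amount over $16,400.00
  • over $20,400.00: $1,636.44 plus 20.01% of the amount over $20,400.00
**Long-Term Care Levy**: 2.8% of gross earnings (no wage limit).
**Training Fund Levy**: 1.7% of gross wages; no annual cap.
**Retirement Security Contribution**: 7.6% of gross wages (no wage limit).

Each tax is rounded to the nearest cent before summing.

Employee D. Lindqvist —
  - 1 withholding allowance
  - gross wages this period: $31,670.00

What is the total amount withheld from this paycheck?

Provincial Income Tax: taxable = $31,670.00 − 1×$680.00 = $30,990.00
  $1,636.44 + 20.01% × ($30,990.00 − $20,400.00) = $1,636.44 + 20.01% × $10,590.00 = $3,755.50
Long-Term Care Levy: 2.8% × $31,670.00 = $886.76
Training Fund Levy: 1.7% × $31,670.00 = $538.39
Retirement Security Contribution: 7.6% × $31,670.00 = $2,406.92
Total: $3,755.50 + $886.76 + $538.39 + $2,406.92 = $7,587.57

$7,587.57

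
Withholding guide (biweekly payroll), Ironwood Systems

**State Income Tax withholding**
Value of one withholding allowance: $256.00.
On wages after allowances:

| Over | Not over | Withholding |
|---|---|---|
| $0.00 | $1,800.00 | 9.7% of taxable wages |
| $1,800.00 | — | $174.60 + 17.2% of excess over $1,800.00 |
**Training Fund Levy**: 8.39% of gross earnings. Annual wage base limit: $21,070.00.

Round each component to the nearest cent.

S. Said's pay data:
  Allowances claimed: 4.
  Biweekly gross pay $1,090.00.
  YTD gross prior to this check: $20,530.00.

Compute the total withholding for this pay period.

$51.71

State Income Tax: taxable = $1,090.00 − 4×$256.00 = $66.00
  9.7% × $66.00 = $6.40
Training Fund Levy: cap $21,070.00 − YTD $20,530.00 = $540.00 subject; 8.39% × $540.00 = $45.31
Total: $6.40 + $45.31 = $51.71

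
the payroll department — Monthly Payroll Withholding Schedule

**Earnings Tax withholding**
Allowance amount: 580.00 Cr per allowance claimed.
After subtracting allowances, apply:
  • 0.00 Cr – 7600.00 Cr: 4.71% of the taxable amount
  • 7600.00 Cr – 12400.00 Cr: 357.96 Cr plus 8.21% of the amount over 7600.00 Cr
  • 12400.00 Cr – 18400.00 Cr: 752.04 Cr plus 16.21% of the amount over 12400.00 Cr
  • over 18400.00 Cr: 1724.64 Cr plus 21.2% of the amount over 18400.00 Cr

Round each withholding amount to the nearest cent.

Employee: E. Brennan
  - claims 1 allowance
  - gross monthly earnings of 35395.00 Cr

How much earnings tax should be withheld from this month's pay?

Earnings Tax: taxable = 35395.00 Cr − 1×580.00 Cr = 34815.00 Cr
  1724.64 Cr + 21.2% × (34815.00 Cr − 18400.00 Cr) = 1724.64 Cr + 21.2% × 16415.00 Cr = 5204.62 Cr

5204.62 Cr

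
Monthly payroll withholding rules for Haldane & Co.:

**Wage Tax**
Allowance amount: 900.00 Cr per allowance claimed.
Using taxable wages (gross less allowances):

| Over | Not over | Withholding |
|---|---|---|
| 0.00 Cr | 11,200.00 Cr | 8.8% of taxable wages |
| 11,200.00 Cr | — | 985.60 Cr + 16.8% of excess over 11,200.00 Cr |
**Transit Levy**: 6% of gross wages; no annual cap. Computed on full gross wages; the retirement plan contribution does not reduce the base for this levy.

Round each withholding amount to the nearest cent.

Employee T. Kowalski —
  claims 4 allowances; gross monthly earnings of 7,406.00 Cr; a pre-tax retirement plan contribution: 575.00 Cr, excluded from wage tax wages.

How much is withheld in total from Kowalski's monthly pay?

728.69 Cr

Wage Tax: taxable = 7,406.00 Cr − 575.00 Cr − 4×900.00 Cr = 3,231.00 Cr
  8.8% × 3,231.00 Cr = 284.33 Cr
Transit Levy: 6% × 7,406.00 Cr = 444.36 Cr
Total: 284.33 Cr + 444.36 Cr = 728.69 Cr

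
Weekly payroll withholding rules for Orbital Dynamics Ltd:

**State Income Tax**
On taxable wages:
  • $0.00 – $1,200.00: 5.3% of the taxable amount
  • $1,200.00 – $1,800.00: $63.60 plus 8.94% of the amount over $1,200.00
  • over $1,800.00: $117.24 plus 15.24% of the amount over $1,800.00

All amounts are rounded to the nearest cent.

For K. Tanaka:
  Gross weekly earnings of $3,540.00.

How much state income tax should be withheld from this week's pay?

$382.42

State Income Tax: taxable = $3,540.00
  $117.24 + 15.24% × ($3,540.00 − $1,800.00) = $117.24 + 15.24% × $1,740.00 = $382.42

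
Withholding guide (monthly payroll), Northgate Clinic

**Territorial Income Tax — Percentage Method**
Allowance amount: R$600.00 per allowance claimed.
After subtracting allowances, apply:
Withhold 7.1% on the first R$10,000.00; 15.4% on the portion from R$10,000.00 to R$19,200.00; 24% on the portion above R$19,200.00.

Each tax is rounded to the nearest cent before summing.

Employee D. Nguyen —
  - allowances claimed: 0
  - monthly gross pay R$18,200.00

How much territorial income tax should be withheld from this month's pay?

Territorial Income Tax: taxable = R$18,200.00
  R$710.00 + 15.4% × (R$18,200.00 − R$10,000.00) = R$710.00 + 15.4% × R$8,200.00 = R$1,972.80

R$1,972.80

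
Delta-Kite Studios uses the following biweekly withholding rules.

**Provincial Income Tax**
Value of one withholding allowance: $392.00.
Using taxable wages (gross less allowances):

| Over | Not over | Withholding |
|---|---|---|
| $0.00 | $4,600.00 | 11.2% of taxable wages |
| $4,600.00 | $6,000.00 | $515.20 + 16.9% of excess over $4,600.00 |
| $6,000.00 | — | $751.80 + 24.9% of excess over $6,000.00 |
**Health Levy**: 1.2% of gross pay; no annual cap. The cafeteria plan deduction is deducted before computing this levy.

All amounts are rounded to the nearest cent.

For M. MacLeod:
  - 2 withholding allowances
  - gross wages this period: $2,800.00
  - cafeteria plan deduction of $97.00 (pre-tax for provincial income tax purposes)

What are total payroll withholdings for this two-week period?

Provincial Income Tax: taxable = $2,800.00 − $97.00 − 2×$392.00 = $1,919.00
  11.2% × $1,919.00 = $214.93
Health Levy: 1.2% × $2,703.00 = $32.44
Total: $214.93 + $32.44 = $247.37

$247.37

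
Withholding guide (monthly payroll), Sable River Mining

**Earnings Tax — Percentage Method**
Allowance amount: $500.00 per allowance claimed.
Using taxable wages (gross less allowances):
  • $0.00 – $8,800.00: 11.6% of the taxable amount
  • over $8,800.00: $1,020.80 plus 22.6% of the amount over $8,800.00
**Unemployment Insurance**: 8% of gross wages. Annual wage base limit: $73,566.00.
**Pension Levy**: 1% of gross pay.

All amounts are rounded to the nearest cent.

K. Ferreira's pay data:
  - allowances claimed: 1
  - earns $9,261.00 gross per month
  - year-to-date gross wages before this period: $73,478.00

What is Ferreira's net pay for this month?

Earnings Tax: taxable = $9,261.00 − 1×$500.00 = $8,761.00
  11.6% × $8,761.00 = $1,016.28
Unemployment Insurance: cap $73,566.00 − YTD $73,478.00 = $88.00 subject; 8% × $88.00 = $7.04
Pension Levy: 1% × $9,261.00 = $92.61
Total withheld: $1,016.28 + $7.04 + $92.61 = $1,115.93
Net pay: $9,261.00 − $1,115.93 = $8,145.07

$8,145.07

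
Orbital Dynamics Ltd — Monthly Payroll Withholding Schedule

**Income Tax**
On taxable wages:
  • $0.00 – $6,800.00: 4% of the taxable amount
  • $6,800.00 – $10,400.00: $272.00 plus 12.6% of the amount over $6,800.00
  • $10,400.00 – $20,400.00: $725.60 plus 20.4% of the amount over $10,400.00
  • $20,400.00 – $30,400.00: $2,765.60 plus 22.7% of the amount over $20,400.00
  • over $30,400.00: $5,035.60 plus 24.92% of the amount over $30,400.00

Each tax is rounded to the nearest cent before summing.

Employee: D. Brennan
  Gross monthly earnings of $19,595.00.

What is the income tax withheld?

$2,601.38

Income Tax: taxable = $19,595.00
  $725.60 + 20.4% × ($19,595.00 − $10,400.00) = $725.60 + 20.4% × $9,195.00 = $2,601.38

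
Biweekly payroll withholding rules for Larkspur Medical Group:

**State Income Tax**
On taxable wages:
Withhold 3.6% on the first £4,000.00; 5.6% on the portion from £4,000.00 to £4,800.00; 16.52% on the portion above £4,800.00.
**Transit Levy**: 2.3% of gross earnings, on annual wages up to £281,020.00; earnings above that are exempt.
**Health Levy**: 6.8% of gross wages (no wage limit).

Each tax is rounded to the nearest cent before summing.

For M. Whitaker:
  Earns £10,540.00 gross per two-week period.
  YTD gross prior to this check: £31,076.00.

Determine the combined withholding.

State Income Tax: taxable = £10,540.00
  £188.80 + 16.52% × (£10,540.00 − £4,800.00) = £188.80 + 16.52% × £5,740.00 = £1,137.05
Transit Levy: 2.3% × £10,540.00 = £242.42
Health Levy: 6.8% × £10,540.00 = £716.72
Total: £1,137.05 + £242.42 + £716.72 = £2,096.19

£2,096.19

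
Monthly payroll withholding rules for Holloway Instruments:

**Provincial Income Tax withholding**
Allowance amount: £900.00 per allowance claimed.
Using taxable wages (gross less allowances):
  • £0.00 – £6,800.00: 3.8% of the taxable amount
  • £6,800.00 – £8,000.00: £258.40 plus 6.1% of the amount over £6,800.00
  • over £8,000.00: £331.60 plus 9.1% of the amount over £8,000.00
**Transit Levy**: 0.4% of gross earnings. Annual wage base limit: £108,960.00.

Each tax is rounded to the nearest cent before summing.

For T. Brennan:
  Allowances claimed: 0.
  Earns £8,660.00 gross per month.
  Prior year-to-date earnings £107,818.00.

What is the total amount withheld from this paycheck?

Provincial Income Tax: taxable = £8,660.00
  £331.60 + 9.1% × (£8,660.00 − £8,000.00) = £331.60 + 9.1% × £660.00 = £391.66
Transit Levy: cap £108,960.00 − YTD £107,818.00 = £1,142.00 subject; 0.4% × £1,142.00 = £4.57
Total: £391.66 + £4.57 = £396.23

£396.23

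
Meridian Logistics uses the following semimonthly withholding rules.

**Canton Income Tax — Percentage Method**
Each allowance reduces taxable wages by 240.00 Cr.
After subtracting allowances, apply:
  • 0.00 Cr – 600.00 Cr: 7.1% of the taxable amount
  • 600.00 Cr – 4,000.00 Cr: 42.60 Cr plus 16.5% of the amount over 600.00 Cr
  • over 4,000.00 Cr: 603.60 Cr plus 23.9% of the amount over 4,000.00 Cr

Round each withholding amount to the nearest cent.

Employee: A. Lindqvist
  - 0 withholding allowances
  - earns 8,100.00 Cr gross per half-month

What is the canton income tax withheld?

Canton Income Tax: taxable = 8,100.00 Cr
  603.60 Cr + 23.9% × (8,100.00 Cr − 4,000.00 Cr) = 603.60 Cr + 23.9% × 4,100.00 Cr = 1,583.50 Cr

1,583.50 Cr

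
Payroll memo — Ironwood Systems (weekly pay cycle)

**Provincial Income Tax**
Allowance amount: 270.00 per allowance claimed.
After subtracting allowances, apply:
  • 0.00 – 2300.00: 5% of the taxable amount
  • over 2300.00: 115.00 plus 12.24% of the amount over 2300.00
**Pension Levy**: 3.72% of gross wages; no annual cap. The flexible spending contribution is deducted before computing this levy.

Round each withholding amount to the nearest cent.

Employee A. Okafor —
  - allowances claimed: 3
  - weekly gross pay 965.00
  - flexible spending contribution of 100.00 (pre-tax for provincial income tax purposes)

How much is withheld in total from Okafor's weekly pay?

34.93

Provincial Income Tax: taxable = 965.00 − 100.00 − 3×270.00 = 55.00
  5% × 55.00 = 2.75
Pension Levy: 3.72% × 865.00 = 32.18
Total: 2.75 + 32.18 = 34.93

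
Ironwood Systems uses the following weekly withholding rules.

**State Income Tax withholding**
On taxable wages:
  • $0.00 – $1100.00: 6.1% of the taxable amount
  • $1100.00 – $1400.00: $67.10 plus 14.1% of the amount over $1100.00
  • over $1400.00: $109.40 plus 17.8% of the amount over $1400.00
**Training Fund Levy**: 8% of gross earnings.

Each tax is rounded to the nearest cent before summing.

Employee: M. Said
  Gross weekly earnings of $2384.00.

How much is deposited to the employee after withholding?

State Income Tax: taxable = $2384.00
  $109.40 + 17.8% × ($2384.00 − $1400.00) = $109.40 + 17.8% × $984.00 = $284.55
Training Fund Levy: 8% × $2384.00 = $190.72
Total withheld: $284.55 + $190.72 = $475.27
Net pay: $2384.00 − $475.27 = $1908.73

$1908.73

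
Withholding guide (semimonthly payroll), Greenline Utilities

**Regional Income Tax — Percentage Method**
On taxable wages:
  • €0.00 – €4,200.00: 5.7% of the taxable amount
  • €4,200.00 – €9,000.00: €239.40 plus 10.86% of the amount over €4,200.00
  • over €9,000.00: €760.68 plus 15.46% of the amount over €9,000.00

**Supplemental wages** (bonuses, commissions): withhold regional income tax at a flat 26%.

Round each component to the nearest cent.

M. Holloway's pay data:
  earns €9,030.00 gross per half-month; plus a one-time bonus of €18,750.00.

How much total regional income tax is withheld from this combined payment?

Regional Income Tax: taxable = €9,030.00
  €760.68 + 15.46% × (€9,030.00 − €9,000.00) = €760.68 + 15.46% × €30.00 = €765.32
Supplemental (26% flat on bonus): 26% × €18,750.00 = €4,875.00
Total regional income tax: €765.32 + €4,875.00 = €5,640.32

€5,640.32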